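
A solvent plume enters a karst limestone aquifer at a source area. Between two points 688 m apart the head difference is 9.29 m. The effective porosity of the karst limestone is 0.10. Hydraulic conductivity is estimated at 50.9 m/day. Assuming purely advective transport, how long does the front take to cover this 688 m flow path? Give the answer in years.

0.274

Hydraulic gradient i = Δh / L = 9.29 / 688 = 0.01350.
Darcy flux q = K · i = 50.90 × 0.01350 = 0.6873 m/day.
Seepage velocity v = q / n_e = 0.6873 / 0.10 = 6.873 m/day.
Travel time t = L / v = 688 / 6.873 = 100.1 days = 0.2741 years.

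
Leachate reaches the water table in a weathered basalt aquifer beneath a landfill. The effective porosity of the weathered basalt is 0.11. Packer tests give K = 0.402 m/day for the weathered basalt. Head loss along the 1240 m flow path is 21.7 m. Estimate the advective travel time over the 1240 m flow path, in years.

Hydraulic gradient i = Δh / L = 21.7 / 1240 = 0.01750.
Darcy flux q = K · i = 0.4020 × 0.01750 = 0.007035 m/day.
Seepage velocity v = q / n_e = 0.007035 / 0.11 = 0.06395 m/day.
Travel time t = L / v = 1240 / 0.06395 = 19389 days = 53.08 years.

53.1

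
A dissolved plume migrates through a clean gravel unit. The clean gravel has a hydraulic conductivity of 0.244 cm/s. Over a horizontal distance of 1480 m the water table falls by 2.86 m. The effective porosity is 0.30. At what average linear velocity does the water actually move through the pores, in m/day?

Convert K: 0.244 cm/s × 864 = 210.8 m/day.
Hydraulic gradient i = Δh / L = 2.86 / 1480 = 0.001932.
Darcy flux q = K · i = 210.8 × 0.001932 = 0.4074 m/day.
Seepage velocity v = q / n_e = 0.4074 / 0.30 = 1.358 m/day.

1.36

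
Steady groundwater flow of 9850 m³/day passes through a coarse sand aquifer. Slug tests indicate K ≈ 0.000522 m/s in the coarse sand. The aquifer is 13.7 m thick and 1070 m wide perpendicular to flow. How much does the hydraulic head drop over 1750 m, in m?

Convert K: 0.000522 m/s × 86400 = 45.10 m/day.
Cross-sectional area A = 1070 × 13.7 = 14659 m².
From Q = K·A·i, i = Q / (K·A) = 9850 / (45.10 × 14659) = 0.01490.
Head loss Δh = i · L = 0.01490 × 1750 = 26.07 m.

26.1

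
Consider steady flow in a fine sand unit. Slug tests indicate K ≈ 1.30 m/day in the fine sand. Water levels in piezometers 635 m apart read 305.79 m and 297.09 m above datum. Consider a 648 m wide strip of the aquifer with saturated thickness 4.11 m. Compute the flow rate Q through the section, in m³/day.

47.4

Cross-sectional area A = 648 × 4.11 = 2663 m².
Hydraulic gradient i = (305.79 − 297.09) / 635 = 8.7 / 635 = 0.01370.
Darcy's law: Q = K · A · i = 1.300 × 2663 × 0.01370 = 47.44 m³/day.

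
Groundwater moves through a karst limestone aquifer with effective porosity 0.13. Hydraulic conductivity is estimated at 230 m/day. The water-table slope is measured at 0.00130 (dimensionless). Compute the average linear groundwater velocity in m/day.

Hydraulic gradient i = 0.00130.
Darcy flux q = K · i = 230.0 × 0.001300 = 0.2990 m/day.
Seepage velocity v = q / n_e = 0.2990 / 0.13 = 2.300 m/day.

2.30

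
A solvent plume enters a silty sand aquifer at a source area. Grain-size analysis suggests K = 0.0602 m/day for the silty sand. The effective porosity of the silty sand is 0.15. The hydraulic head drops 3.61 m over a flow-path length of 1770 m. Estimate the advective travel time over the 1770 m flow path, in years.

5920

Hydraulic gradient i = Δh / L = 3.61 / 1770 = 0.002040.
Darcy flux q = K · i = 0.06020 × 0.002040 = 0.0001228 m/day.
Seepage velocity v = q / n_e = 0.0001228 / 0.15 = 0.0008185 m/day.
Travel time t = L / v = 1770 / 0.0008185 = 2.162e+06 days = 5920 years.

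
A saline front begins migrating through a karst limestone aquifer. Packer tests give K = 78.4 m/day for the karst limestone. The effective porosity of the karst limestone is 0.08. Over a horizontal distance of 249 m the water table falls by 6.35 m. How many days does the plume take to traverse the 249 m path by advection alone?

Hydraulic gradient i = Δh / L = 6.35 / 249 = 0.02550.
Darcy flux q = K · i = 78.40 × 0.02550 = 1.999 m/day.
Seepage velocity v = q / n_e = 1.999 / 0.08 = 24.99 m/day.
Travel time t = L / v = 249 / 24.99 = 9.963 days.

9.96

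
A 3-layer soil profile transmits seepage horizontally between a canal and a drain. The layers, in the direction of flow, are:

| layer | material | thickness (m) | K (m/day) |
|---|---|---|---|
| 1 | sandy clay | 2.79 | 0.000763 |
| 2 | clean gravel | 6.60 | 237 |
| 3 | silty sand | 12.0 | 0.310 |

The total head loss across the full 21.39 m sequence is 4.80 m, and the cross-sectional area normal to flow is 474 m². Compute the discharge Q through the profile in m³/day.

Flow is perpendicular to layering, so the layers act in series and the equivalent K is the thickness-weighted harmonic mean.
Total thickness L = 2.79 + 6.60 + 12.0 = 21.39 m.
Σ(b_i/K_i) = 2.79/0.000763 + 6.60/237 + 12.0/0.310 = 3695 d.
K_eq = L / Σ(b_i/K_i) = 21.39 / 3695 = 0.005788 m/day.
Q = K_eq · A · (Δh/L) = 0.005788 × 474 × (4.80/21.39) = 0.6157 m³/day.

0.616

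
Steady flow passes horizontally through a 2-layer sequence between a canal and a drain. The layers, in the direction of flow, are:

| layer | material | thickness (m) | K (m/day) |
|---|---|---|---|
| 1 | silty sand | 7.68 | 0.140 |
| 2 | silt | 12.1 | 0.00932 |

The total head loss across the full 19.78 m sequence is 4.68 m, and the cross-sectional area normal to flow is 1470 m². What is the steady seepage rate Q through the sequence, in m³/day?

Flow is perpendicular to layering, so the layers act in series and the equivalent K is the thickness-weighted harmonic mean.
Total thickness L = 7.68 + 12.1 = 19.78 m.
Σ(b_i/K_i) = 7.68/0.140 + 12.1/0.00932 = 1353 d.
K_eq = L / Σ(b_i/K_i) = 19.78 / 1353 = 0.01462 m/day.
Q = K_eq · A · (Δh/L) = 0.01462 × 1470 × (4.68/19.78) = 5.084 m³/day.

5.08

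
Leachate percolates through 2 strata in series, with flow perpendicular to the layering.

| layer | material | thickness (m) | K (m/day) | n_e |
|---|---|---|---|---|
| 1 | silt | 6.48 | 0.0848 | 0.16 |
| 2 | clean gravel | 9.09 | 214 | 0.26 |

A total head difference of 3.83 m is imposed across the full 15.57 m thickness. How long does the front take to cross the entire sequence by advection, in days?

67.9

With flow normal to the layers, continuity requires the same specific discharge q through every layer.
Σ(b_i/K_i) = 6.48/0.0848 + 9.09/214 = 76.46 d.
q = Δh / Σ(b_i/K_i) = 3.83 / 76.46 = 0.05009 m/day.
In each layer the seepage velocity is v_i = q/n_i, so the layer transit time is t_i = b_i·n_i / q:
  layer 1 (silt): t_1 = 6.48 × 0.16 / 0.05009 = 20.70 d
  layer 2 (clean gravel): t_2 = 9.09 × 0.26 / 0.05009 = 47.18 d
Total t = Σ t_i = 67.88 days.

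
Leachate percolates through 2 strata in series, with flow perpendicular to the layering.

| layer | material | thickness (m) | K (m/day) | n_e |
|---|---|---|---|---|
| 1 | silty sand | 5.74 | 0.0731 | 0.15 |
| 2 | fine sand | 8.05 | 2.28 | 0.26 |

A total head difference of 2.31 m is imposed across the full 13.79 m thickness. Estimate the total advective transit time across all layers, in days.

105

With flow normal to the layers, continuity requires the same specific discharge q through every layer.
Σ(b_i/K_i) = 5.74/0.0731 + 8.05/2.28 = 82.05 d.
q = Δh / Σ(b_i/K_i) = 2.31 / 82.05 = 0.02815 m/day.
In each layer the seepage velocity is v_i = q/n_i, so the layer transit time is t_i = b_i·n_i / q:
  layer 1 (silty sand): t_1 = 5.74 × 0.15 / 0.02815 = 30.58 d
  layer 2 (fine sand): t_2 = 8.05 × 0.26 / 0.02815 = 74.35 d
Total t = Σ t_i = 104.9 days.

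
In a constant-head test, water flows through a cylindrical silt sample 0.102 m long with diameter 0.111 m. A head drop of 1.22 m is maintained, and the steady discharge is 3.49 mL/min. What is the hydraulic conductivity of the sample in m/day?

Cross-sectional area A = π·(d/2)² = π × (0.111/2)² = 0.009677 m².
Convert discharge: 3.49 mL/min = 5.817e-08 m³/s.
Darcy's law rearranged: K = Q·L / (A·Δh) = 5.817e-08 × 0.102 / (0.009677 × 1.22) = 5.025e-07 m/s = 0.04342 m/day.

0.0434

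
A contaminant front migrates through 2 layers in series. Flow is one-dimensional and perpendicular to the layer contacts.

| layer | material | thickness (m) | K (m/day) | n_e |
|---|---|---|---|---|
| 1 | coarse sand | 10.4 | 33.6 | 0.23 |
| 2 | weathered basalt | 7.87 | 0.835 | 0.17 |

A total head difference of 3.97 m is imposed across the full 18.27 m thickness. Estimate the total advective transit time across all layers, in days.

9.15

With flow normal to the layers, continuity requires the same specific discharge q through every layer.
Σ(b_i/K_i) = 10.4/33.6 + 7.87/0.835 = 9.735 d.
q = Δh / Σ(b_i/K_i) = 3.97 / 9.735 = 0.4078 m/day.
In each layer the seepage velocity is v_i = q/n_i, so the layer transit time is t_i = b_i·n_i / q:
  layer 1 (coarse sand): t_1 = 10.4 × 0.23 / 0.4078 = 5.865 d
  layer 2 (weathered basalt): t_2 = 7.87 × 0.17 / 0.4078 = 3.281 d
Total t = Σ t_i = 9.146 days.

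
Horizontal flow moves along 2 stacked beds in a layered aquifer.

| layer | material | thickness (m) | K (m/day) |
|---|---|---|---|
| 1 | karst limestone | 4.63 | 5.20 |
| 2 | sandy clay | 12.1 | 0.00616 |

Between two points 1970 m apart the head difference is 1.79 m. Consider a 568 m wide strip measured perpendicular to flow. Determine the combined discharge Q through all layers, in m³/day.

12.5

Flow is parallel to layering, so each bed carries its own Darcy discharge and the transmissivities add.
Σ(K_i·b_i) = 5.20×4.63 + 0.00616×12.1 = 24.15 m²/day.
Hydraulic gradient i = Δh / L = 1.79 / 1970 = 0.0009086.
Q = Σ(K_i·b_i) · W · i = 24.15 × 568 × 0.0009086 = 12.46 m³/day.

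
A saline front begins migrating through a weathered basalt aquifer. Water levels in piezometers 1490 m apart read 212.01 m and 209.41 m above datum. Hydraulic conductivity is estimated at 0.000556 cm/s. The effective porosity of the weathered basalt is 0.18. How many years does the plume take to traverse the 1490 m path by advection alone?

Convert K: 0.000556 cm/s × 864 = 0.4804 m/day.
Hydraulic gradient i = (212.01 − 209.41) / 1490 = 2.6 / 1490 = 0.001745.
Darcy flux q = K · i = 0.4804 × 0.001745 = 0.0008383 m/day.
Seepage velocity v = q / n_e = 0.0008383 / 0.18 = 0.004657 m/day.
Travel time t = L / v = 1490 / 0.004657 = 3.200e+05 days = 876.0 years.

876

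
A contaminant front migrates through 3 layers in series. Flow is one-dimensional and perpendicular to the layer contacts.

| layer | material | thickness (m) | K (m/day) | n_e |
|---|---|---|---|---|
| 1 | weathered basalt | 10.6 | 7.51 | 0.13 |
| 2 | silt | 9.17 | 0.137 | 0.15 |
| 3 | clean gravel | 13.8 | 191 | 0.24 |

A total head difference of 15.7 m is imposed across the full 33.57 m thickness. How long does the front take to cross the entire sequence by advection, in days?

With flow normal to the layers, continuity requires the same specific discharge q through every layer.
Σ(b_i/K_i) = 10.6/7.51 + 9.17/0.137 + 13.8/191 = 68.42 d.
q = Δh / Σ(b_i/K_i) = 15.7 / 68.42 = 0.2295 m/day.
In each layer the seepage velocity is v_i = q/n_i, so the layer transit time is t_i = b_i·n_i / q:
  layer 1 (weathered basalt): t_1 = 10.6 × 0.13 / 0.2295 = 6.005 d
  layer 2 (silt): t_2 = 9.17 × 0.15 / 0.2295 = 5.994 d
  layer 3 (clean gravel): t_3 = 13.8 × 0.24 / 0.2295 = 14.43 d
Total t = Σ t_i = 26.43 days.

26.4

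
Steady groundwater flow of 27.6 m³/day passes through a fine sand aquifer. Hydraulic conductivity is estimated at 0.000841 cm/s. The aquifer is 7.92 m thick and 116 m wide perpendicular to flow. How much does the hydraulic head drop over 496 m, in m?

20.5

Convert K: 0.000841 cm/s × 864 = 0.7266 m/day.
Cross-sectional area A = 116 × 7.92 = 918.7 m².
From Q = K·A·i, i = Q / (K·A) = 27.6 / (0.7266 × 918.7) = 0.04134.
Head loss Δh = i · L = 0.04134 × 496 = 20.51 m.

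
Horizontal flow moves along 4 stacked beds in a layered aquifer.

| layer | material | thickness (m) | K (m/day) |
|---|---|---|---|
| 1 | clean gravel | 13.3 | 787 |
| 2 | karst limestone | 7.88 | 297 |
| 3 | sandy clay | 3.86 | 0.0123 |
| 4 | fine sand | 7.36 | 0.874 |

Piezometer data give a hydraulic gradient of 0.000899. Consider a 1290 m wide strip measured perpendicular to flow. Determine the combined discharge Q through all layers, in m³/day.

Flow is parallel to layering, so each bed carries its own Darcy discharge and the transmissivities add.
Σ(K_i·b_i) = 787×13.3 + 297×7.88 + 0.0123×3.86 + 0.874×7.36 = 12814 m²/day.
Hydraulic gradient i = 0.000899.
Q = Σ(K_i·b_i) · W · i = 12814 × 1290 × 0.0008990 = 14860 m³/day.

14900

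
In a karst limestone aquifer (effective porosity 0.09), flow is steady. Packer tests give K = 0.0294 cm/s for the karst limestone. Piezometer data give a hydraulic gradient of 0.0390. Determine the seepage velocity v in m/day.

11.0

Convert K: 0.0294 cm/s × 864 = 25.40 m/day.
Hydraulic gradient i = 0.0390.
Darcy flux q = K · i = 25.40 × 0.03900 = 0.9907 m/day.
Seepage velocity v = q / n_e = 0.9907 / 0.09 = 11.01 m/day.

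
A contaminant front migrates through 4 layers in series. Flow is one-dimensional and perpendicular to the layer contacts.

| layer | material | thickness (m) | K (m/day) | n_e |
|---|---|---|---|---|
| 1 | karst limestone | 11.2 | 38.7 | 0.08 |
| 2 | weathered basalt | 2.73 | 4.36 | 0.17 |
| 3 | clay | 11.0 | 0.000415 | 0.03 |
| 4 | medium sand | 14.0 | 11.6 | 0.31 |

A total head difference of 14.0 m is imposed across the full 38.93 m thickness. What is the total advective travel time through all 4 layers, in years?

With flow normal to the layers, continuity requires the same specific discharge q through every layer.
Σ(b_i/K_i) = 11.2/38.7 + 2.73/4.36 + 11.0/0.000415 + 14.0/11.6 = 26508 d.
q = Δh / Σ(b_i/K_i) = 14.0 / 26508 = 0.0005281 m/day.
In each layer the seepage velocity is v_i = q/n_i, so the layer transit time is t_i = b_i·n_i / q:
  layer 1 (karst limestone): t_1 = 11.2 × 0.08 / 0.0005281 = 1697 d
  layer 2 (weathered basalt): t_2 = 2.73 × 0.17 / 0.0005281 = 878.7 d
  layer 3 (clay): t_3 = 11.0 × 0.03 / 0.0005281 = 624.8 d
  layer 4 (medium sand): t_4 = 14.0 × 0.31 / 0.0005281 = 8218 d
Total t = Σ t_i = 11418 days = 31.26 years.

31.3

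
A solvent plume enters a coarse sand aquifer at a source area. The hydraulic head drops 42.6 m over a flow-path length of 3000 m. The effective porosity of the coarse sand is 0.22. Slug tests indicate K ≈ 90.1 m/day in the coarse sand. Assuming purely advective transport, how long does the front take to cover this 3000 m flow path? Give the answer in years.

1.41

Hydraulic gradient i = Δh / L = 42.6 / 3000 = 0.01420.
Darcy flux q = K · i = 90.10 × 0.01420 = 1.279 m/day.
Seepage velocity v = q / n_e = 1.279 / 0.22 = 5.816 m/day.
Travel time t = L / v = 3000 / 5.816 = 515.9 days = 1.412 years.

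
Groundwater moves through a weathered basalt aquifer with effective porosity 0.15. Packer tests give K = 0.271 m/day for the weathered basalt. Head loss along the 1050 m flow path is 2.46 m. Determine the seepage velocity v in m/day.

Hydraulic gradient i = Δh / L = 2.46 / 1050 = 0.002343.
Darcy flux q = K · i = 0.2710 × 0.002343 = 0.0006349 m/day.
Seepage velocity v = q / n_e = 0.0006349 / 0.15 = 0.004233 m/day.

0.00423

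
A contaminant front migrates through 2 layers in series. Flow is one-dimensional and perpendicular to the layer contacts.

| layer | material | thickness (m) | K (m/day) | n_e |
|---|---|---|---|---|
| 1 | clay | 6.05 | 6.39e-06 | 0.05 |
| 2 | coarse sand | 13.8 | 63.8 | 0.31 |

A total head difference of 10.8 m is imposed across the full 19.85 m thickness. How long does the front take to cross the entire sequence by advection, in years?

1100

With flow normal to the layers, continuity requires the same specific discharge q through every layer.
Σ(b_i/K_i) = 6.05/6.39e-06 + 13.8/63.8 = 9.468e+05 d.
q = Δh / Σ(b_i/K_i) = 10.8 / 9.468e+05 = 1.141e-05 m/day.
In each layer the seepage velocity is v_i = q/n_i, so the layer transit time is t_i = b_i·n_i / q:
  layer 1 (clay): t_1 = 6.05 × 0.05 / 1.141e-05 = 26519 d
  layer 2 (coarse sand): t_2 = 13.8 × 0.31 / 1.141e-05 = 3.750e+05 d
Total t = Σ t_i = 4.016e+05 days = 1099 years.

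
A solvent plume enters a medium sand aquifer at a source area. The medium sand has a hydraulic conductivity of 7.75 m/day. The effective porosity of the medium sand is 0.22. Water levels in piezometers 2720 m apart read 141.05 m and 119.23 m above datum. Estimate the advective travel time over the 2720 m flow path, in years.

26.4

Hydraulic gradient i = (141.05 − 119.23) / 2720 = 21.82 / 2720 = 0.008022.
Darcy flux q = K · i = 7.750 × 0.008022 = 0.06217 m/day.
Seepage velocity v = q / n_e = 0.06217 / 0.22 = 0.2826 m/day.
Travel time t = L / v = 2720 / 0.2826 = 9625 days = 26.35 years.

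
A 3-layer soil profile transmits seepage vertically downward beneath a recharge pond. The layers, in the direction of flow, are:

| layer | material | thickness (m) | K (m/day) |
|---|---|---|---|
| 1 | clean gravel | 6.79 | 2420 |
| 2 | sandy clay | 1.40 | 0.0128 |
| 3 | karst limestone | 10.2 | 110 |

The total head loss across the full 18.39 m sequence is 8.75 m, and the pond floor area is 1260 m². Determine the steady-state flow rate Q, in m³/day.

101

Flow is perpendicular to layering, so the layers act in series and the equivalent K is the thickness-weighted harmonic mean.
Total thickness L = 6.79 + 1.40 + 10.2 = 18.39 m.
Σ(b_i/K_i) = 6.79/2420 + 1.40/0.0128 + 10.2/110 = 109.5 d.
K_eq = L / Σ(b_i/K_i) = 18.39 / 109.5 = 0.1680 m/day.
Q = K_eq · A · (Δh/L) = 0.1680 × 1260 × (8.75/18.39) = 100.7 m³/day.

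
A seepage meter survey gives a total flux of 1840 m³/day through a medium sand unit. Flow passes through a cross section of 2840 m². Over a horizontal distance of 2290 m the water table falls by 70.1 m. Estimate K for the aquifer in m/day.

21.2

Hydraulic gradient i = Δh / L = 70.1 / 2290 = 0.03061.
From Q = K·A·i, K = Q / (A·i) = 1840 / (2840 × 0.03061) = 21.16 m/day.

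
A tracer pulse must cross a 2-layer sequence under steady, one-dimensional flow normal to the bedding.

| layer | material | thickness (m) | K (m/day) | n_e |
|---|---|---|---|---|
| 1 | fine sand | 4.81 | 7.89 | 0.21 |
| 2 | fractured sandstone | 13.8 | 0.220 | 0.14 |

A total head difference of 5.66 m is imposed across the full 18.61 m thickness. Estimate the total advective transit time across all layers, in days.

With flow normal to the layers, continuity requires the same specific discharge q through every layer.
Σ(b_i/K_i) = 4.81/7.89 + 13.8/0.220 = 63.34 d.
q = Δh / Σ(b_i/K_i) = 5.66 / 63.34 = 0.08936 m/day.
In each layer the seepage velocity is v_i = q/n_i, so the layer transit time is t_i = b_i·n_i / q:
  layer 1 (fine sand): t_1 = 4.81 × 0.21 / 0.08936 = 11.30 d
  layer 2 (fractured sandstone): t_2 = 13.8 × 0.14 / 0.08936 = 21.62 d
Total t = Σ t_i = 32.92 days.

32.9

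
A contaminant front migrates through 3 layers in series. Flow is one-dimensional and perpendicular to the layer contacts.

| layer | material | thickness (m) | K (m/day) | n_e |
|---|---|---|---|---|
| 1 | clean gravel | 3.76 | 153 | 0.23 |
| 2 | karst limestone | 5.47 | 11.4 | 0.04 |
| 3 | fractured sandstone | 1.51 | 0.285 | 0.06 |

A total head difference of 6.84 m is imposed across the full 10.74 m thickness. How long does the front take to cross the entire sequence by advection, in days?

0.996

With flow normal to the layers, continuity requires the same specific discharge q through every layer.
Σ(b_i/K_i) = 3.76/153 + 5.47/11.4 + 1.51/0.285 = 5.803 d.
q = Δh / Σ(b_i/K_i) = 6.84 / 5.803 = 1.179 m/day.
In each layer the seepage velocity is v_i = q/n_i, so the layer transit time is t_i = b_i·n_i / q:
  layer 1 (clean gravel): t_1 = 3.76 × 0.23 / 1.179 = 0.7336 d
  layer 2 (karst limestone): t_2 = 5.47 × 0.04 / 1.179 = 0.1856 d
  layer 3 (fractured sandstone): t_3 = 1.51 × 0.06 / 1.179 = 0.07686 d
Total t = Σ t_i = 0.9961 days.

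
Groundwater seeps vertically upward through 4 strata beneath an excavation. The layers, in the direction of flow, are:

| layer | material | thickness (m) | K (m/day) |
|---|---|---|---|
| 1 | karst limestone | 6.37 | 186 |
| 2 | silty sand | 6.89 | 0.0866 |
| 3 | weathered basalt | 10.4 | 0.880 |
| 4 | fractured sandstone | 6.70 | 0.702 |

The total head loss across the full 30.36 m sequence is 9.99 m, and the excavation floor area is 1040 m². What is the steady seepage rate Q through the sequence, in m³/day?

103

Flow is perpendicular to layering, so the layers act in series and the equivalent K is the thickness-weighted harmonic mean.
Total thickness L = 6.37 + 6.89 + 10.4 + 6.70 = 30.36 m.
Σ(b_i/K_i) = 6.37/186 + 6.89/0.0866 + 10.4/0.880 + 6.70/0.702 = 101.0 d.
K_eq = L / Σ(b_i/K_i) = 30.36 / 101.0 = 0.3007 m/day.
Q = K_eq · A · (Δh/L) = 0.3007 × 1040 × (9.99/30.36) = 102.9 m³/day.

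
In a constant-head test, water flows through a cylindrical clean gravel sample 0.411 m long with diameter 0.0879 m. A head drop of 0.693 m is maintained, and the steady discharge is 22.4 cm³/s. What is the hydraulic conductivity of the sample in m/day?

Cross-sectional area A = π·(d/2)² = π × (0.0879/2)² = 0.006068 m².
Convert discharge: 22.4 cm³/s = 2.240e-05 m³/s.
Darcy's law rearranged: K = Q·L / (A·Δh) = 2.240e-05 × 0.411 / (0.006068 × 0.693) = 0.002189 m/s = 189.1 m/day.

189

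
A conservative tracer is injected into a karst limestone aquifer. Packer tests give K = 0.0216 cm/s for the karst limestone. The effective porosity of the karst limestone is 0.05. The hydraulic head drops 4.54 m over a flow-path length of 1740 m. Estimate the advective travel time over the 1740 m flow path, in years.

4.89

Convert K: 0.0216 cm/s × 864 = 18.66 m/day.
Hydraulic gradient i = Δh / L = 4.54 / 1740 = 0.002609.
Darcy flux q = K · i = 18.66 × 0.002609 = 0.04869 m/day.
Seepage velocity v = q / n_e = 0.04869 / 0.05 = 0.9739 m/day.
Travel time t = L / v = 1740 / 0.9739 = 1787 days = 4.892 years.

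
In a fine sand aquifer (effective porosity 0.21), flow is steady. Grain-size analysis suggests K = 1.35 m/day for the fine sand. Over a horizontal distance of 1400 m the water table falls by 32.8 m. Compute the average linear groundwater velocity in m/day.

Hydraulic gradient i = Δh / L = 32.8 / 1400 = 0.02343.
Darcy flux q = K · i = 1.350 × 0.02343 = 0.03163 m/day.
Seepage velocity v = q / n_e = 0.03163 / 0.21 = 0.1506 m/day.

0.151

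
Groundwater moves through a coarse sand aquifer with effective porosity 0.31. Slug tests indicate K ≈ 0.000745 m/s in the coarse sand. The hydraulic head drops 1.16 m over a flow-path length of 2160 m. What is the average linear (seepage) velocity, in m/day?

Convert K: 0.000745 m/s × 86400 = 64.37 m/day.
Hydraulic gradient i = Δh / L = 1.16 / 2160 = 0.0005370.
Darcy flux q = K · i = 64.37 × 0.0005370 = 0.03457 m/day.
Seepage velocity v = q / n_e = 0.03457 / 0.31 = 0.1115 m/day.

0.112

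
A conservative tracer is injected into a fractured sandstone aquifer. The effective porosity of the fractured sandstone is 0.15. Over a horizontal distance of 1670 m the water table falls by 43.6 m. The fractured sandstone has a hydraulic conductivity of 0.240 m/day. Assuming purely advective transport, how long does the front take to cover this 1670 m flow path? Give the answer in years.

109

Hydraulic gradient i = Δh / L = 43.6 / 1670 = 0.02611.
Darcy flux q = K · i = 0.2400 × 0.02611 = 0.006266 m/day.
Seepage velocity v = q / n_e = 0.006266 / 0.15 = 0.04177 m/day.
Travel time t = L / v = 1670 / 0.04177 = 39978 days = 109.5 years.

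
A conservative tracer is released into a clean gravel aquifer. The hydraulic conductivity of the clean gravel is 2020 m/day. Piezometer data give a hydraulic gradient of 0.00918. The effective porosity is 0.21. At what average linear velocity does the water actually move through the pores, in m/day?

88.3

Hydraulic gradient i = 0.00918.
Darcy flux q = K · i = 2020 × 0.009180 = 18.54 m/day.
Seepage velocity v = q / n_e = 18.54 / 0.21 = 88.30 m/day.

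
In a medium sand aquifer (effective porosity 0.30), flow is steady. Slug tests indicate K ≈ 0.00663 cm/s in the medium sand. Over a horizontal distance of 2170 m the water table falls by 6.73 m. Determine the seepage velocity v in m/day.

0.0592

Convert K: 0.00663 cm/s × 864 = 5.728 m/day.
Hydraulic gradient i = Δh / L = 6.73 / 2170 = 0.003101.
Darcy flux q = K · i = 5.728 × 0.003101 = 0.01777 m/day.
Seepage velocity v = q / n_e = 0.01777 / 0.30 = 0.05922 m/day.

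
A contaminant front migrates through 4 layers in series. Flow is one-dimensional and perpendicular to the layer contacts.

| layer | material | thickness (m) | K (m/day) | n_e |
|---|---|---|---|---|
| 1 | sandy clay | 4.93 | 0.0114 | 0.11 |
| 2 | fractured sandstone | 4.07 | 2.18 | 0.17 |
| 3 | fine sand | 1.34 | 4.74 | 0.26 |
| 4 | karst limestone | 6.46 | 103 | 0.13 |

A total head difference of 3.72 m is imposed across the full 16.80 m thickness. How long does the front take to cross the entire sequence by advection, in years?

0.775

With flow normal to the layers, continuity requires the same specific discharge q through every layer.
Σ(b_i/K_i) = 4.93/0.0114 + 4.07/2.18 + 1.34/4.74 + 6.46/103 = 434.7 d.
q = Δh / Σ(b_i/K_i) = 3.72 / 434.7 = 0.008558 m/day.
In each layer the seepage velocity is v_i = q/n_i, so the layer transit time is t_i = b_i·n_i / q:
  layer 1 (sandy clay): t_1 = 4.93 × 0.11 / 0.008558 = 63.37 d
  layer 2 (fractured sandstone): t_2 = 4.07 × 0.17 / 0.008558 = 80.85 d
  layer 3 (fine sand): t_3 = 1.34 × 0.26 / 0.008558 = 40.71 d
  layer 4 (karst limestone): t_4 = 6.46 × 0.13 / 0.008558 = 98.13 d
Total t = Σ t_i = 283.0 days = 0.7749 years.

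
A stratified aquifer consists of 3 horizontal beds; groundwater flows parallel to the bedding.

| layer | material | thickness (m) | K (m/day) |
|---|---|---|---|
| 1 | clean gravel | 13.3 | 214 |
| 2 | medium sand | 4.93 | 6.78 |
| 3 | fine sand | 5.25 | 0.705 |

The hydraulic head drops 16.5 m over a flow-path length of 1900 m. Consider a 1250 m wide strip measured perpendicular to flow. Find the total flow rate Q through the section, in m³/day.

31300

Flow is parallel to layering, so each bed carries its own Darcy discharge and the transmissivities add.
Σ(K_i·b_i) = 214×13.3 + 6.78×4.93 + 0.705×5.25 = 2883 m²/day.
Hydraulic gradient i = Δh / L = 16.5 / 1900 = 0.008684.
Q = Σ(K_i·b_i) · W · i = 2883 × 1250 × 0.008684 = 31299 m³/day.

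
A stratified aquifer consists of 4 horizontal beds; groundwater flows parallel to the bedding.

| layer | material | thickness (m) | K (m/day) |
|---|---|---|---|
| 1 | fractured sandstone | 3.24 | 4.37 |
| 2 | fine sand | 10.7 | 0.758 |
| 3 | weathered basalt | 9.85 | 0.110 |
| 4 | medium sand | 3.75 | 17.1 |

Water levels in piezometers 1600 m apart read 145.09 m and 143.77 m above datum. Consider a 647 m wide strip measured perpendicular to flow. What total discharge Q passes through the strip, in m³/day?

46.7

Flow is parallel to layering, so each bed carries its own Darcy discharge and the transmissivities add.
Σ(K_i·b_i) = 4.37×3.24 + 0.758×10.7 + 0.110×9.85 + 17.1×3.75 = 87.48 m²/day.
Hydraulic gradient i = (145.09 − 143.77) / 1600 = 1.32 / 1600 = 0.0008250.
Q = Σ(K_i·b_i) · W · i = 87.48 × 647 × 0.0008250 = 46.69 m³/day.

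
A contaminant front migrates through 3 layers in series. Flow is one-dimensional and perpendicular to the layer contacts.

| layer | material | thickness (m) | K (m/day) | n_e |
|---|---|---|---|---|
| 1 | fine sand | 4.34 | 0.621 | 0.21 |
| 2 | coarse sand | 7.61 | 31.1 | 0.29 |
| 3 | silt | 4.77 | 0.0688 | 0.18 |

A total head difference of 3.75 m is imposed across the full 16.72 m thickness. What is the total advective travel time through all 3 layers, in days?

81.2

With flow normal to the layers, continuity requires the same specific discharge q through every layer.
Σ(b_i/K_i) = 4.34/0.621 + 7.61/31.1 + 4.77/0.0688 = 76.56 d.
q = Δh / Σ(b_i/K_i) = 3.75 / 76.56 = 0.04898 m/day.
In each layer the seepage velocity is v_i = q/n_i, so the layer transit time is t_i = b_i·n_i / q:
  layer 1 (fine sand): t_1 = 4.34 × 0.21 / 0.04898 = 18.61 d
  layer 2 (coarse sand): t_2 = 7.61 × 0.29 / 0.04898 = 45.06 d
  layer 3 (silt): t_3 = 4.77 × 0.18 / 0.04898 = 17.53 d
Total t = Σ t_i = 81.20 days.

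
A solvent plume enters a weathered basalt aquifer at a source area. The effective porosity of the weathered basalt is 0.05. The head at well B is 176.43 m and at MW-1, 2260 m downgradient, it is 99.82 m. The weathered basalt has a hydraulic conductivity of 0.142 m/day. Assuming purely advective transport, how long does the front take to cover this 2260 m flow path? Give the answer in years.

64.3

Hydraulic gradient i = (176.43 − 99.82) / 2260 = 76.61 / 2260 = 0.03390.
Darcy flux q = K · i = 0.1420 × 0.03390 = 0.004814 m/day.
Seepage velocity v = q / n_e = 0.004814 / 0.05 = 0.09627 m/day.
Travel time t = L / v = 2260 / 0.09627 = 23475 days = 64.27 years.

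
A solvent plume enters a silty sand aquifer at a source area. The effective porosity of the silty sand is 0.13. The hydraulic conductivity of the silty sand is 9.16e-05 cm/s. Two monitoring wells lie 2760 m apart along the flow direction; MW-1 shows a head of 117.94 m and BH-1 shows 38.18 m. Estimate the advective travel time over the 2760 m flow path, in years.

430

Convert K: 9.16e-05 cm/s × 864 = 0.07914 m/day.
Hydraulic gradient i = (117.94 − 38.18) / 2760 = 79.76 / 2760 = 0.02890.
Darcy flux q = K · i = 0.07914 × 0.02890 = 0.002287 m/day.
Seepage velocity v = q / n_e = 0.002287 / 0.13 = 0.01759 m/day.
Travel time t = L / v = 2760 / 0.01759 = 1.569e+05 days = 429.5 years.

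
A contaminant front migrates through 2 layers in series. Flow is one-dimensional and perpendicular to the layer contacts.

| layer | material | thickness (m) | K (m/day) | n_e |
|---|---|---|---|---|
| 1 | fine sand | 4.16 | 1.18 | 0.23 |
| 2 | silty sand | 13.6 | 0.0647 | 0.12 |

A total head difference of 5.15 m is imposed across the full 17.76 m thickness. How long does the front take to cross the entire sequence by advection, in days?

With flow normal to the layers, continuity requires the same specific discharge q through every layer.
Σ(b_i/K_i) = 4.16/1.18 + 13.6/0.0647 = 213.7 d.
q = Δh / Σ(b_i/K_i) = 5.15 / 213.7 = 0.02410 m/day.
In each layer the seepage velocity is v_i = q/n_i, so the layer transit time is t_i = b_i·n_i / q:
  layer 1 (fine sand): t_1 = 4.16 × 0.23 / 0.02410 = 39.71 d
  layer 2 (silty sand): t_2 = 13.6 × 0.12 / 0.02410 = 67.73 d
Total t = Σ t_i = 107.4 days.

107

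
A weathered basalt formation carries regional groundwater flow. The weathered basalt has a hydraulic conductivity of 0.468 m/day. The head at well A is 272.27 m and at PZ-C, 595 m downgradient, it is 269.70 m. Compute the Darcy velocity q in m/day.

0.00202

Hydraulic gradient i = (272.27 − 269.70) / 595 = 2.57 / 595 = 0.004319.
Specific discharge q = K · i = 0.4680 × 0.004319 = 0.002021 m/day.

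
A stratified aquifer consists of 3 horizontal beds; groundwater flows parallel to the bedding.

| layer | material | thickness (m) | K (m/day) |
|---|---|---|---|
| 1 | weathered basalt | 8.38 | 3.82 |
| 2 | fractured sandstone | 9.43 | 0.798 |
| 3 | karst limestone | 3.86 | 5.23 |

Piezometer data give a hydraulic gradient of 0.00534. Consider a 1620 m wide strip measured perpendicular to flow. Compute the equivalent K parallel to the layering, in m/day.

2.76

Flow is parallel to layering, so each bed carries its own Darcy discharge and the transmissivities add.
Σ(K_i·b_i) = 3.82×8.38 + 0.798×9.43 + 5.23×3.86 = 59.72 m²/day.
Total thickness b = 21.67 m, so K_eq = Σ(K_i·b_i)/b = 2.756 m/day.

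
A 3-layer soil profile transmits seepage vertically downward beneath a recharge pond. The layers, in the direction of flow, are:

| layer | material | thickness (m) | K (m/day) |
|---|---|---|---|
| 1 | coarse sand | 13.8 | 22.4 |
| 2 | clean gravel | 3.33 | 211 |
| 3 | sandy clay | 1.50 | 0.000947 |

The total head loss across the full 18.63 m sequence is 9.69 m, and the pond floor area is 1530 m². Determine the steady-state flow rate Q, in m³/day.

Flow is perpendicular to layering, so the layers act in series and the equivalent K is the thickness-weighted harmonic mean.
Total thickness L = 13.8 + 3.33 + 1.50 = 18.63 m.
Σ(b_i/K_i) = 13.8/22.4 + 3.33/211 + 1.50/0.000947 = 1585 d.
K_eq = L / Σ(b_i/K_i) = 18.63 / 1585 = 0.01176 m/day.
Q = K_eq · A · (Δh/L) = 0.01176 × 1530 × (9.69/18.63) = 9.356 m³/day.

9.36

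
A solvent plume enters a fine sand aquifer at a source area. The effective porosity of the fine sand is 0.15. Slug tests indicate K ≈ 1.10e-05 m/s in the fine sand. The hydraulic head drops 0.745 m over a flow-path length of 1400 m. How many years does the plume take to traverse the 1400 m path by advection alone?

1140

Convert K: 1.10e-05 m/s × 86400 = 0.9504 m/day.
Hydraulic gradient i = Δh / L = 0.745 / 1400 = 0.0005321.
Darcy flux q = K · i = 0.9504 × 0.0005321 = 0.0005057 m/day.
Seepage velocity v = q / n_e = 0.0005057 / 0.15 = 0.003372 m/day.
Travel time t = L / v = 1400 / 0.003372 = 4.152e+05 days = 1137 years.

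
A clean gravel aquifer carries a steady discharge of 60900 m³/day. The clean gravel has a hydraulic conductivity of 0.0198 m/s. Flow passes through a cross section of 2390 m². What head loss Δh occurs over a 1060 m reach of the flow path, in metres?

15.8

Convert K: 0.0198 m/s × 86400 = 1711 m/day.
From Q = K·A·i, i = Q / (K·A) = 60900 / (1711 × 2390) = 0.01489.
Head loss Δh = i · L = 0.01489 × 1060 = 15.79 m.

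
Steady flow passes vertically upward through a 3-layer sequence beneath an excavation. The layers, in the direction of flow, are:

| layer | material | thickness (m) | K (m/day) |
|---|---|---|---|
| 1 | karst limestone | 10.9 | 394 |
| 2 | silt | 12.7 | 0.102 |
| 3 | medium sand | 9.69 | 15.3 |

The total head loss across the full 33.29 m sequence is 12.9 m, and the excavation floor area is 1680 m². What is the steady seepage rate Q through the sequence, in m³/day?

173

Flow is perpendicular to layering, so the layers act in series and the equivalent K is the thickness-weighted harmonic mean.
Total thickness L = 10.9 + 12.7 + 9.69 = 33.29 m.
Σ(b_i/K_i) = 10.9/394 + 12.7/0.102 + 9.69/15.3 = 125.2 d.
K_eq = L / Σ(b_i/K_i) = 33.29 / 125.2 = 0.2660 m/day.
Q = K_eq · A · (Δh/L) = 0.2660 × 1680 × (12.9/33.29) = 173.1 m³/day.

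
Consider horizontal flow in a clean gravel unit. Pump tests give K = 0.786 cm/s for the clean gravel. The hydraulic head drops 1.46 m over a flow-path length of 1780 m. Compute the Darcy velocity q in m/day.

0.557

Convert K: 0.786 cm/s × 864 = 679.1 m/day.
Hydraulic gradient i = Δh / L = 1.46 / 1780 = 0.0008202.
Specific discharge q = K · i = 679.1 × 0.0008202 = 0.5570 m/day.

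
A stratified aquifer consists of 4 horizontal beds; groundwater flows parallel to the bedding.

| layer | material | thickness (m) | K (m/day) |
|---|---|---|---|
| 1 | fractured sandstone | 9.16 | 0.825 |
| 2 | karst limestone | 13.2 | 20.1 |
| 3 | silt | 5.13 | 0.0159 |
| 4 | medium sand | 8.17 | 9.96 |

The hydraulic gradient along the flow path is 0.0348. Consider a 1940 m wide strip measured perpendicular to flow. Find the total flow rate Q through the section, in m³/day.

23900

Flow is parallel to layering, so each bed carries its own Darcy discharge and the transmissivities add.
Σ(K_i·b_i) = 0.825×9.16 + 20.1×13.2 + 0.0159×5.13 + 9.96×8.17 = 354.3 m²/day.
Hydraulic gradient i = 0.0348.
Q = Σ(K_i·b_i) · W · i = 354.3 × 1940 × 0.03480 = 23922 m³/day.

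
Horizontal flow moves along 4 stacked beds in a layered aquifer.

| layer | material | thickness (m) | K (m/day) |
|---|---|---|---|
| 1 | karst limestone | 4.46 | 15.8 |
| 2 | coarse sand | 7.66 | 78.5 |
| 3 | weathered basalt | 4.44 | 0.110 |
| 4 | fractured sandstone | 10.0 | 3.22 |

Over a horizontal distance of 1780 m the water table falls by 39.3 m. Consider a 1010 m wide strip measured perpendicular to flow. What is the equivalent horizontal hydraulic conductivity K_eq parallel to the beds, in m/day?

26.5

Flow is parallel to layering, so each bed carries its own Darcy discharge and the transmissivities add.
Σ(K_i·b_i) = 15.8×4.46 + 78.5×7.66 + 0.110×4.44 + 3.22×10.0 = 704.5 m²/day.
Total thickness b = 26.56 m, so K_eq = Σ(K_i·b_i)/b = 26.52 m/day.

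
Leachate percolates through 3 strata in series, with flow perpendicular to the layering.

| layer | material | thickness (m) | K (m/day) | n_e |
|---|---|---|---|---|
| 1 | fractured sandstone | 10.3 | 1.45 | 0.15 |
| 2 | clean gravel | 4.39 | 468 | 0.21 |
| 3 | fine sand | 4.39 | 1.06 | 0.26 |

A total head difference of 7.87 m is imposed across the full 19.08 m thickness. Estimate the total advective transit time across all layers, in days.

With flow normal to the layers, continuity requires the same specific discharge q through every layer.
Σ(b_i/K_i) = 10.3/1.45 + 4.39/468 + 4.39/1.06 = 11.25 d.
q = Δh / Σ(b_i/K_i) = 7.87 / 11.25 = 0.6993 m/day.
In each layer the seepage velocity is v_i = q/n_i, so the layer transit time is t_i = b_i·n_i / q:
  layer 1 (fractured sandstone): t_1 = 10.3 × 0.15 / 0.6993 = 2.209 d
  layer 2 (clean gravel): t_2 = 4.39 × 0.21 / 0.6993 = 1.318 d
  layer 3 (fine sand): t_3 = 4.39 × 0.26 / 0.6993 = 1.632 d
Total t = Σ t_i = 5.160 days.

5.16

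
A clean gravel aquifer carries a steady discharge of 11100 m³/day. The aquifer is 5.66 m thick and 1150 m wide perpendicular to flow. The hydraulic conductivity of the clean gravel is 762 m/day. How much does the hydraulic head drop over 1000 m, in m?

2.24

Cross-sectional area A = 1150 × 5.66 = 6509 m².
From Q = K·A·i, i = Q / (K·A) = 11100 / (762.0 × 6509) = 0.002238.
Head loss Δh = i · L = 0.002238 × 1000 = 2.238 m.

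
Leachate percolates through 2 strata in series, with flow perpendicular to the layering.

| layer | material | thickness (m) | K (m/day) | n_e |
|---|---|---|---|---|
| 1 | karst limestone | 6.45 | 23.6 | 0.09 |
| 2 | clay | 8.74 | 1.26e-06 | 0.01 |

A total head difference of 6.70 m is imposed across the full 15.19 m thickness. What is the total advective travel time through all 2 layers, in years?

With flow normal to the layers, continuity requires the same specific discharge q through every layer.
Σ(b_i/K_i) = 6.45/23.6 + 8.74/1.26e-06 = 6.937e+06 d.
q = Δh / Σ(b_i/K_i) = 6.70 / 6.937e+06 = 9.659e-07 m/day.
In each layer the seepage velocity is v_i = q/n_i, so the layer transit time is t_i = b_i·n_i / q:
  layer 1 (karst limestone): t_1 = 6.45 × 0.09 / 9.659e-07 = 6.010e+05 d
  layer 2 (clay): t_2 = 8.74 × 0.01 / 9.659e-07 = 90485 d
Total t = Σ t_i = 6.915e+05 days = 1893 years.

1890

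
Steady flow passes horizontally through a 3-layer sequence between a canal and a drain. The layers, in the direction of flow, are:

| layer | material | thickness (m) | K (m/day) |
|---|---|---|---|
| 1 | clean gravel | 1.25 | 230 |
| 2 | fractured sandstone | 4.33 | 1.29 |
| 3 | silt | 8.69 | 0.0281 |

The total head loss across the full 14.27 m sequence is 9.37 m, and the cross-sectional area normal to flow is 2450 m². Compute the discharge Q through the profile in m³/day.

73.4

Flow is perpendicular to layering, so the layers act in series and the equivalent K is the thickness-weighted harmonic mean.
Total thickness L = 1.25 + 4.33 + 8.69 = 14.27 m.
Σ(b_i/K_i) = 1.25/230 + 4.33/1.29 + 8.69/0.0281 = 312.6 d.
K_eq = L / Σ(b_i/K_i) = 14.27 / 312.6 = 0.04565 m/day.
Q = K_eq · A · (Δh/L) = 0.04565 × 2450 × (9.37/14.27) = 73.43 m³/day.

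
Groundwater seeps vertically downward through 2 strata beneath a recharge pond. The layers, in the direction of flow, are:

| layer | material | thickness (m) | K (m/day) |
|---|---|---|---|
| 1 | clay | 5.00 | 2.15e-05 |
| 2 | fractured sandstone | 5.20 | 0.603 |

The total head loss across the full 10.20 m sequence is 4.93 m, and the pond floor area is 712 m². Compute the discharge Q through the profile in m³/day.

Flow is perpendicular to layering, so the layers act in series and the equivalent K is the thickness-weighted harmonic mean.
Total thickness L = 5.00 + 5.20 = 10.20 m.
Σ(b_i/K_i) = 5.00/2.15e-05 + 5.20/0.603 = 2.326e+05 d.
K_eq = L / Σ(b_i/K_i) = 10.20 / 2.326e+05 = 4.386e-05 m/day.
Q = K_eq · A · (Δh/L) = 4.386e-05 × 712 × (4.93/10.20) = 0.01509 m³/day.

0.0151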